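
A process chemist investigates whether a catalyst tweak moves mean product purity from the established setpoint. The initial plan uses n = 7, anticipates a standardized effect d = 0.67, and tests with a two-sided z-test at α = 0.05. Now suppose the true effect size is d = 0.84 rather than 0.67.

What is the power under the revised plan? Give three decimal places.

With d = 0.84: δ = d·√n = 0.84 × √7 = 2.2224. Critical value z_{0.025} = 1.960.
Revised power = Φ(δ − 1.960) + Φ(−δ − 1.960) = Φ(0.262) + Φ(-4.182) = 0.6035 + 0.0000 = 0.6035.

Power ≈ 0.604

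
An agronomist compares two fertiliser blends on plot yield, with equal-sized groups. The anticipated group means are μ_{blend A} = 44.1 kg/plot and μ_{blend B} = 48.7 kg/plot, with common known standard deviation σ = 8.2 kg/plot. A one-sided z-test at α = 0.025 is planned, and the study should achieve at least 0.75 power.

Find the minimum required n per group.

Standardized effect: d = |μ_{blend A} − μ_{blend B}| / σ = |44.1 − 48.7| / 8.2 = 0.5610
Set Φ(δ − 1.960) = 0.75; then δ − 1.960 = Φ⁻¹(0.75) = 0.674, giving δ = 2.634.
δ = d·√(n/2) ⇒ n = 2(δ/d)² = 2 × (2.634 / 0.5610)² = 44.11.
Rounding up, n = 45 per group.

n = 45 per group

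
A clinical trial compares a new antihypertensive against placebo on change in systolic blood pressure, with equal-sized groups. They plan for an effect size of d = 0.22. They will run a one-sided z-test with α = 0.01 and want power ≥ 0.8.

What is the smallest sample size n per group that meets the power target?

For power 0.8 need Φ(δ − z_{0.01}) = 0.8, so δ = z_{0.01} + z_{0.20} = 2.326 + 0.842 = 3.168.
δ = d·√(n/2) ⇒ n = 2(δ/d)² = 2 × (3.168 / 0.22)² = 414.71.
Round up to the next whole unit.

n = 415 per group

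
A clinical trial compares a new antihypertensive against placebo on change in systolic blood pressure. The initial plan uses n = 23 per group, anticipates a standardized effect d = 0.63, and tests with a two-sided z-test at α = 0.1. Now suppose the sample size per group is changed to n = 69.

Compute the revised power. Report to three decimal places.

Power ≈ 0.980

With n = 69 per group: δ = d·√(n/2) = 0.63 × √(69/2) = 3.7004. Critical value z_{0.05} = 1.645.
Revised power = Φ(δ − 1.645) + Φ(−δ − 1.645) = Φ(2.056) + Φ(-5.345) = 0.9801 + 0.0000 = 0.9801.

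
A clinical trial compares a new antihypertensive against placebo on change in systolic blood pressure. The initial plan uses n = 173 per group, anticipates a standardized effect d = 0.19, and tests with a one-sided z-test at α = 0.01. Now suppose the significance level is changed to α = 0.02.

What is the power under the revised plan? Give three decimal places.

δ = d·√(n/2) = 0.19 × √(173/2) = 1.7671 (unchanged). New critical value: z_{0.02} = 2.054.
Revised power = Φ(δ − 2.054) = Φ(-0.287) = 0.3872.

Power ≈ 0.387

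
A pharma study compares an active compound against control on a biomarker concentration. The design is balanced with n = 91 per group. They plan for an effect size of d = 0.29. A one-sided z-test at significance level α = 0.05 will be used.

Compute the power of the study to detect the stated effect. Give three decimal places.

Power ≈ 0.622

Noncentrality parameter: δ = d·√(n/2) = 0.29 × √(91/2) = 1.9562
One-sided α = 0.05 → critical value z_{0.05} = 1.645.
Power = Φ(δ − 1.645) = Φ(0.311) = 0.6222.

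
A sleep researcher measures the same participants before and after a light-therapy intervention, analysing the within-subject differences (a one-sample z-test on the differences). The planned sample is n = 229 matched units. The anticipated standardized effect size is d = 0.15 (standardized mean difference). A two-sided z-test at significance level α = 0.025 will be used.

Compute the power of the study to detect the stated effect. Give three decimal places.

Noncentrality parameter: λ = d·√n = 0.15 × √229 = 2.2699
Two-sided α = 0.025 → critical value z_{0.0125} = 2.241.
Power = Φ(λ − 2.241) + Φ(−λ − 2.241) = Φ(0.029) + Φ(-4.511) = 0.5114 + 0.0000 = 0.5114.

Power ≈ 0.511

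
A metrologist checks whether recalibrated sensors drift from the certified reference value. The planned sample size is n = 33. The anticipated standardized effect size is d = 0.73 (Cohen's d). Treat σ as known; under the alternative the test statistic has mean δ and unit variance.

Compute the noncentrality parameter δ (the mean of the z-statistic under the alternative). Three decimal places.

δ ≈ 4.194

The noncentrality parameter scales effect size by the design's sample-size factor: δ = d·√n = 0.73 × √33 = 4.1935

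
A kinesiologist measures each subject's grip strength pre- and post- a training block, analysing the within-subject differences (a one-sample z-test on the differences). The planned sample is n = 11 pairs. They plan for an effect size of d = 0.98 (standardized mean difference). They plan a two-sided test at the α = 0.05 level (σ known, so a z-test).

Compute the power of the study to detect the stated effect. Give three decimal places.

Noncentrality parameter: δ = d·√n = 0.98 × √11 = 3.2503
Critical value for a two-sided test at α = 0.05: z_{α/2} = 1.960.
Power = Φ(δ − 1.960) + Φ(−δ − 1.960) = Φ(1.290) + Φ(-5.210) = 0.9015 + 0.0000 = 0.9015.

Power ≈ 0.902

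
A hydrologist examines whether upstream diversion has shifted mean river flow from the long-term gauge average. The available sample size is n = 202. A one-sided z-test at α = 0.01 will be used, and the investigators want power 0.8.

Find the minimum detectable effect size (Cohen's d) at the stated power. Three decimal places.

Need Φ(δ − 2.326) = 0.8, so δ = 2.326 + 0.842 = 3.168.
δ = d·√n ⇒ d = δ/√n = 3.168/√202 = 0.2229.

d ≈ 0.223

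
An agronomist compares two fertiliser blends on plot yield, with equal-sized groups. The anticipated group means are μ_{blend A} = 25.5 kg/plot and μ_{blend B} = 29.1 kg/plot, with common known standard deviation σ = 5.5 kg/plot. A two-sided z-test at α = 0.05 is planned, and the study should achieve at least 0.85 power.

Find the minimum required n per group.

Standardized effect: d = |μ_{blend A} − μ_{blend B}| / σ = |25.5 − 29.1| / 5.5 = 0.6545
For power 0.85 need Φ(δ − z_{0.025}) = 0.85, so δ = z_{0.025} + z_{0.15} = 1.960 + 1.036 = 2.996.
(The Φ(−δ − z_{α/2}) term is vanishingly small for δ > 0 and is dropped in the standard sample-size formula.)
δ = d·√(n/2) ⇒ n = 2(δ/d)² = 2 × (2.996 / 0.6545)² = 41.91.
Round up to the next whole unit.

n = 42 per group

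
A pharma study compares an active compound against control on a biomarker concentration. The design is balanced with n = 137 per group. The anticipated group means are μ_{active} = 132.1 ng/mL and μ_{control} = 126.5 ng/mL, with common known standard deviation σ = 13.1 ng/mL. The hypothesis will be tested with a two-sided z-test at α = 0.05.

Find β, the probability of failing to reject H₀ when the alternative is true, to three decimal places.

Standardized effect: d = |μ_{active} − μ_{control}| / σ = |132.1 − 126.5| / 13.1 = 0.4275
Noncentrality parameter: δ = d·√(n/2) = 0.4275 × √(137/2) = 3.5380
Critical value for a two-sided test at α = 0.05: z_{α/2} = 1.960.
Power = Φ(δ − 1.960) + Φ(−δ − 1.960) = Φ(1.578) + Φ(-5.498) = 0.9427 + 0.0000 = 0.9427.
Type II error: β = 1 − power = 1 − 0.9427 = 0.0573.

β ≈ 0.057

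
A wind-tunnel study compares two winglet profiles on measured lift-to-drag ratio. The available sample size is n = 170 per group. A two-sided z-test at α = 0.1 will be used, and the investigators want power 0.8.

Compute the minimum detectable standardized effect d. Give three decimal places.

d ≈ 0.270

Required noncentrality: δ = z_{0.05} + z_{0.20} = 1.645 + 0.842 = 2.486.
(Lower-tail contribution to power is negligible for δ > 0.)
δ = d·√(n/2) ⇒ d = δ/√(n/2) = 2.486/√(170/2) = 0.2697.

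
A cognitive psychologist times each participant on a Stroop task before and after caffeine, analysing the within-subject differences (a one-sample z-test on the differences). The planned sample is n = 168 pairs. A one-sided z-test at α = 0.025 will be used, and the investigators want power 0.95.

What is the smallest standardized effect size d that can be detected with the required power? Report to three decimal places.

d ≈ 0.278

Need Φ(δ − 1.960) = 0.95, so δ = 1.960 + 1.645 = 3.605.
δ = d·√n ⇒ d = δ/√n = 3.605/√168 = 0.2781.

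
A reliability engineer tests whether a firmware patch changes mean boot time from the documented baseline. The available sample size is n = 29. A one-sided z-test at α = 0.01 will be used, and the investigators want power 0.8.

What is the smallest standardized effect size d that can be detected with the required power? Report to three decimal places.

d ≈ 0.588

Required noncentrality: δ = z_{0.01} + z_{0.20} = 2.326 + 0.842 = 3.168.
δ = d·√n ⇒ d = δ/√n = 3.168/√29 = 0.5883.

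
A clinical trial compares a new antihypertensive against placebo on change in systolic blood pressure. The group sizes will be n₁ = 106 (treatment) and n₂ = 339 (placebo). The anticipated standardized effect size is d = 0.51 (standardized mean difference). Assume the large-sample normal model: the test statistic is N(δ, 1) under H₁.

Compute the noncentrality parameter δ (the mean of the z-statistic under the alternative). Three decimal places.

δ = d / √(1/n₁ + 1/n₂) = 0.51 / √(1/106 + 1/339) = 4.5829

δ ≈ 4.583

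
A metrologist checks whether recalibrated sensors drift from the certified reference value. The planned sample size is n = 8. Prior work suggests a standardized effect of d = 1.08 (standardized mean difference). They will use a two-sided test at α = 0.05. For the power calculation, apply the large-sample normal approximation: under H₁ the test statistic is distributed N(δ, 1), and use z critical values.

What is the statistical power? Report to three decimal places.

Power ≈ 0.863

Noncentrality parameter: δ = d·√n = 1.08 × √8 = 3.0547
Two-sided α = 0.05 → critical value z_{0.025} = 1.960.
Power = Φ(δ − 1.960) + Φ(−δ − 1.960) = Φ(1.095) + Φ(-5.015) = 0.8632 + 0.0000 = 0.8632.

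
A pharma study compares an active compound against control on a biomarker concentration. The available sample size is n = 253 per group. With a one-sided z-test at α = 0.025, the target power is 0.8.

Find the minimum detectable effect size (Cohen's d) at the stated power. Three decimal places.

Need Φ(δ − 1.960) = 0.8, so δ = 1.960 + 0.842 = 2.802.
δ = d·√(n/2) ⇒ d = δ/√(n/2) = 2.802/√(253/2) = 0.2491.

d ≈ 0.249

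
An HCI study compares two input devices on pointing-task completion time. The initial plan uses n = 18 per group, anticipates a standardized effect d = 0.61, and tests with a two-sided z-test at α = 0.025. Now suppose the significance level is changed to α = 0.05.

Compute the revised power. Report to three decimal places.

Power ≈ 0.448

δ = d·√(n/2) = 0.61 × √(18/2) = 1.8300 (unchanged). New critical value: z_{0.025} = 1.960.
Revised power = Φ(δ − 1.960) + Φ(−δ − 1.960) = Φ(-0.130) + Φ(-3.790) = 0.4483 + 0.0001 = 0.4484.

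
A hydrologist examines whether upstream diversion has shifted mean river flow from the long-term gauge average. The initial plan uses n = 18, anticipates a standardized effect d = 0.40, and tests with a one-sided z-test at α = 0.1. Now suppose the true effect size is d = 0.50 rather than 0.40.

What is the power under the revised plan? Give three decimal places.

Power ≈ 0.799

With d = 0.50: δ = d·√n = 0.50 × √18 = 2.1213. Critical value z_{0.1} = 1.282.
Revised power = P(Z > 1.282 − δ) = Φ(0.840) = 0.7995.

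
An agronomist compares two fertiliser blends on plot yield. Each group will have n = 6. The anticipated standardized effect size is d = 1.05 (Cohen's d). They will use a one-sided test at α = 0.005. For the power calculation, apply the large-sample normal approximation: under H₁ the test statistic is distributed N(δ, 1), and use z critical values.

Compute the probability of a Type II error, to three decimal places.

β ≈ 0.776

Noncentrality parameter: δ = d·√(n/2) = 1.05 × √(6/2) = 1.8187
One-sided α = 0.005 → critical value z_{0.005} = 2.576.
Power = P(Z > 2.576 − δ) = Φ(-0.757) = 0.2245.
Type II error: β = 1 − power = 1 − 0.2245 = 0.7755.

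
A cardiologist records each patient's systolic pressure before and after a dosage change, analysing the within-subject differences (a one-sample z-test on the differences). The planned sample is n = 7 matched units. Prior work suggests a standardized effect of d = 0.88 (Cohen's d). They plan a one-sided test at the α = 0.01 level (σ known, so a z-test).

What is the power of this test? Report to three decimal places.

Noncentrality parameter: δ = d·√n = 0.88 × √7 = 2.3283
Critical value for a one-sided test at α = 0.01: z_α = 2.326.
Power = Φ(δ − 2.326) = Φ(0.002) = 0.5008.

Power ≈ 0.501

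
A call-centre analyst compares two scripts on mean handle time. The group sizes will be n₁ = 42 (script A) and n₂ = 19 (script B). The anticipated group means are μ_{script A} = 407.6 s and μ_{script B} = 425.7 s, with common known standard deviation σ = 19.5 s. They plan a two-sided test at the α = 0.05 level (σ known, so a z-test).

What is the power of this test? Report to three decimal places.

Power ≈ 0.919

Standardized effect: d = |μ_{script A} − μ_{script B}| / σ = |407.6 − 425.7| / 19.5 = 0.9282
Noncentrality parameter: δ = d / √(1/n₁ + 1/n₂) = 0.9282 / √(1/42 + 1/19) = 3.3572
Critical value for a two-sided test at α = 0.05: z_{α/2} = 1.960.
Power = Φ(δ − 1.960) + Φ(−δ − 1.960) = Φ(1.397) + Φ(-5.317) = 0.9188 + 0.0000 = 0.9188.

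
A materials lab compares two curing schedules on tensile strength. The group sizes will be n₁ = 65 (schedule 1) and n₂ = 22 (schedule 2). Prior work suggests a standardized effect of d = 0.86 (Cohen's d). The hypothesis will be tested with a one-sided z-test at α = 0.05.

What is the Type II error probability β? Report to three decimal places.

β ≈ 0.033

Noncentrality parameter: δ = d / √(1/n₁ + 1/n₂) = 0.86 / √(1/65 + 1/22) = 3.4866
Critical value for a one-sided test at α = 0.05: z_α = 1.645.
Power = P(Z > 1.645 − δ) = Φ(1.842) = 0.9672.
Type II error: β = 1 − power = 1 − 0.9672 = 0.0328.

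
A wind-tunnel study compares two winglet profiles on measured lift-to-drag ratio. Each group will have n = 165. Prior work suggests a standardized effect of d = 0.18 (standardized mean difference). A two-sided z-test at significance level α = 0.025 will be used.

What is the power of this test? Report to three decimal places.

Noncentrality parameter: δ = d·√(n/2) = 0.18 × √(165/2) = 1.6349
Two-sided α = 0.025 → critical value z_{0.0125} = 2.241.
Power = Φ(δ − 2.241) + Φ(−δ − 2.241) = Φ(-0.606) + Φ(-3.876) = 0.2721 + 0.0001 = 0.2722.

Power ≈ 0.272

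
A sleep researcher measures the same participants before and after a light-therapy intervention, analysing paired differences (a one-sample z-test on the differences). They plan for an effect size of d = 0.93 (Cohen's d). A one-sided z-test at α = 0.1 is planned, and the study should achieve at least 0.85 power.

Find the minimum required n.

n = 7

For power 0.85 need Φ(δ − z_{0.1}) = 0.85, so δ = z_{0.1} + z_{0.15} = 1.282 + 1.036 = 2.318.
δ = d·√n ⇒ n = (δ/d)² = (2.318 / 0.93)² = 6.21.
Round up to the next whole unit.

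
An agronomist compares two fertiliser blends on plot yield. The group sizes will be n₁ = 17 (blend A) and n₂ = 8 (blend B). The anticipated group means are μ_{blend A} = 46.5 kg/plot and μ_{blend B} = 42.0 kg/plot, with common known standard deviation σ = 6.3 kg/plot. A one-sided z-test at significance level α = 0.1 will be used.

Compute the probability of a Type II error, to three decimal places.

Standardized effect: d = |μ_{blend A} − μ_{blend B}| / σ = |46.5 − 42.0| / 6.3 = 0.7143
Noncentrality parameter: δ = d / √(1/n₁ + 1/n₂) = 0.7143 / √(1/17 + 1/8) = 1.6660
Critical value for a one-sided test at α = 0.1: z_α = 1.282.
Power = P(Z > 1.282 − δ) = Φ(0.384) = 0.6497.
Type II error: β = 1 − power = 1 − 0.6497 = 0.3503.

β ≈ 0.350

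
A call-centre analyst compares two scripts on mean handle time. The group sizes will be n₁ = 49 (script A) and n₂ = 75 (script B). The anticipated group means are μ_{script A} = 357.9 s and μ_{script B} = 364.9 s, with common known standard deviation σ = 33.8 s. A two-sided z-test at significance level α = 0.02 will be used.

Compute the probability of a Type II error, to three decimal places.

Standardized effect: d = |μ_{script A} − μ_{script B}| / σ = |357.9 − 364.9| / 33.8 = 0.2071
Noncentrality parameter: δ = d / √(1/n₁ + 1/n₂) = 0.2071 / √(1/49 + 1/75) = 1.1275
Critical value for a two-sided test at α = 0.02: z_{α/2} = 2.326.
Power = Φ(δ − 2.326) + Φ(−δ − 2.326) = Φ(-1.199) + Φ(-3.454) = 0.1153 + 0.0003 = 0.1156.
Type II error: β = 1 − power = 1 − 0.1156 = 0.8844.

β ≈ 0.884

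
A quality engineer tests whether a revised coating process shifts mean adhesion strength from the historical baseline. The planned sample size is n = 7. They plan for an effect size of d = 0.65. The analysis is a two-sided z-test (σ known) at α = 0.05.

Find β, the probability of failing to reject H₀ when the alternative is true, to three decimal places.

Noncentrality parameter: δ = d·√n = 0.65 × √7 = 1.7197
Critical value for a two-sided test at α = 0.05: z_{α/2} = 1.960.
Power = Φ(δ − 1.960) + Φ(−δ − 1.960) = Φ(-0.240) + Φ(-3.680) = 0.4051 + 0.0001 = 0.4052.
Type II error: β = 1 − power = 1 − 0.4052 = 0.5948.

β ≈ 0.595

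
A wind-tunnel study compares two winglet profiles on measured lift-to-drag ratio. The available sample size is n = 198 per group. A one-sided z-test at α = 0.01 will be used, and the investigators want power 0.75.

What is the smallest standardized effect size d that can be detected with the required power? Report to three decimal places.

Need Φ(δ − 2.326) = 0.75, so δ = 2.326 + 0.674 = 3.001.
δ = d·√(n/2) ⇒ d = δ/√(n/2) = 3.001/√(198/2) = 0.3016.

d ≈ 0.302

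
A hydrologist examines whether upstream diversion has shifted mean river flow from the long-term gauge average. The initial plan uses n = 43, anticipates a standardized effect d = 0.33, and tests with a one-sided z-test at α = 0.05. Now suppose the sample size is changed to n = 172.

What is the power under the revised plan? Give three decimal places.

Power ≈ 0.996

With n = 172: δ = d·√n = 0.33 × √172 = 4.3279. Critical value z_{0.05} = 1.645.
Revised power = P(Z > 1.645 − δ) = Φ(2.683) = 0.9964.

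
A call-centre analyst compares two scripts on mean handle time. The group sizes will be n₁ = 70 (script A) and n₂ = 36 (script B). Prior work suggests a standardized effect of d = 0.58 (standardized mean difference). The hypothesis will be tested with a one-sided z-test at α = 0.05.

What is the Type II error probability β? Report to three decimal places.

β ≈ 0.118

Noncentrality parameter: δ = d / √(1/n₁ + 1/n₂) = 0.58 / √(1/70 + 1/36) = 2.8280
Critical value for a one-sided test at α = 0.05: z_α = 1.645.
Power = Φ(δ − 1.645) = Φ(1.183) = 0.8816.
Type II error: β = 1 − power = 1 − 0.8816 = 0.1184.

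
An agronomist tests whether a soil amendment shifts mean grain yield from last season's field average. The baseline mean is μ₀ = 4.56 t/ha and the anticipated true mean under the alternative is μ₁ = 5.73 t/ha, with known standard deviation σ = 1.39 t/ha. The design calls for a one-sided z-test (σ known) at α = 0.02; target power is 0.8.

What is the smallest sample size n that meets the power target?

Standardized effect: d = |μ₁ − μ₀| / σ = |5.73 − 4.56| / 1.39 = 0.8417
Set Φ(δ − 2.054) = 0.8; then δ − 2.054 = Φ⁻¹(0.8) = 0.842, giving δ = 2.895.
δ = d·√n ⇒ n = (δ/d)² = (2.895 / 0.8417)² = 11.83.
Rounding up, n = 12.

n = 12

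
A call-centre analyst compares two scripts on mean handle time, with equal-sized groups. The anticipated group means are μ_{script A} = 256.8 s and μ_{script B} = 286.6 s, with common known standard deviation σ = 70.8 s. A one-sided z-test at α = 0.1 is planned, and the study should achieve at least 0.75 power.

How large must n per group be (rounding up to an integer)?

n = 44 per group

Standardized effect: d = |μ_{script A} − μ_{script B}| / σ = |256.8 − 286.6| / 70.8 = 0.4209
For power 0.75 need Φ(δ − z_{0.1}) = 0.75, so δ = z_{0.1} + z_{0.25} = 1.282 + 0.674 = 1.956.
δ = d·√(n/2) ⇒ n = 2(δ/d)² = 2 × (1.956 / 0.4209)² = 43.19.
Rounding up, n = 44 per group.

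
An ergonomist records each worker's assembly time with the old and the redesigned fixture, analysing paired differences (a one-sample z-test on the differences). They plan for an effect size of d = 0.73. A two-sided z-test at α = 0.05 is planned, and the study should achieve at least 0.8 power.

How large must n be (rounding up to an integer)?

For power 0.8 need Φ(δ − z_{0.025}) = 0.8, so δ = z_{0.025} + z_{0.20} = 1.960 + 0.842 = 2.802.
(The Φ(−δ − z_{α/2}) term is vanishingly small for δ > 0 and is dropped in the standard sample-size formula.)
δ = d·√n ⇒ n = (δ/d)² = (2.802 / 0.73)² = 14.73.
Round up to the next whole unit.

n = 15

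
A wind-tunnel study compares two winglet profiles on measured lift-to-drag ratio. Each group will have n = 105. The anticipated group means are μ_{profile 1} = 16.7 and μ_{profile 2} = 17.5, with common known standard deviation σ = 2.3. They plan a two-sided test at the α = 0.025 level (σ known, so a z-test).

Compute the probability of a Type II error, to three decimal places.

β ≈ 0.390

Standardized effect: d = |μ_{profile 1} − μ_{profile 2}| / σ = |16.7 − 17.5| / 2.3 = 0.3478
Noncentrality parameter: δ = d·√(n/2) = 0.3478 × √(105/2) = 2.5202
Two-sided α = 0.025 → critical value z_{0.0125} = 2.241.
Power = Φ(δ − 2.241) + Φ(−δ − 2.241) = Φ(0.279) + Φ(-4.762) = 0.6098 + 0.0000 = 0.6098.
Type II error: β = 1 − power = 1 − 0.6098 = 0.3902.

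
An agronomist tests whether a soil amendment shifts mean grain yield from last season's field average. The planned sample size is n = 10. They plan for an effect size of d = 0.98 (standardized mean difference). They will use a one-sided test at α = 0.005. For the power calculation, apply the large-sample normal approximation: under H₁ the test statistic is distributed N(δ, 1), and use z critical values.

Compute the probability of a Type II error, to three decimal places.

β ≈ 0.300

Noncentrality parameter: δ = d·√n = 0.98 × √10 = 3.0990
Critical value for a one-sided test at α = 0.005: z_α = 2.576.
Power = P(Z > 2.576 − δ) = Φ(0.523) = 0.6996.
Type II error: β = 1 − power = 1 − 0.6996 = 0.3004.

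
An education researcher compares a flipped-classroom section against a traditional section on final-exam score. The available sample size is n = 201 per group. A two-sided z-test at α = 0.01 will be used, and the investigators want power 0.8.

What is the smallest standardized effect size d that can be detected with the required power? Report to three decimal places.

d ≈ 0.341

Need Φ(δ − 2.576) = 0.8, so δ = 2.576 + 0.842 = 3.417.
(The second rejection-region term Φ(−δ − z_{α/2}) is negligible and dropped.)
δ = d·√(n/2) ⇒ d = δ/√(n/2) = 3.417/√(201/2) = 0.3409.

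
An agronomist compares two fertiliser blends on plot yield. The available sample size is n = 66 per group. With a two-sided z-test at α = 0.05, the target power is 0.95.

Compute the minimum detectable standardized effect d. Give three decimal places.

d ≈ 0.628

Need Φ(δ − 1.960) = 0.95, so δ = 1.960 + 1.645 = 3.605.
(The second rejection-region term Φ(−δ − z_{α/2}) is negligible and dropped.)
δ = d·√(n/2) ⇒ d = δ/√(n/2) = 3.605/√(66/2) = 0.6275.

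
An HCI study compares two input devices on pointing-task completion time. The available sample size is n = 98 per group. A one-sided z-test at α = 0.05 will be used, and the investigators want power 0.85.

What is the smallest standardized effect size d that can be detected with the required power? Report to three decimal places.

Need Φ(δ − 1.645) = 0.85, so δ = 1.645 + 1.036 = 2.681.
δ = d·√(n/2) ⇒ d = δ/√(n/2) = 2.681/√(98/2) = 0.3830.

d ≈ 0.383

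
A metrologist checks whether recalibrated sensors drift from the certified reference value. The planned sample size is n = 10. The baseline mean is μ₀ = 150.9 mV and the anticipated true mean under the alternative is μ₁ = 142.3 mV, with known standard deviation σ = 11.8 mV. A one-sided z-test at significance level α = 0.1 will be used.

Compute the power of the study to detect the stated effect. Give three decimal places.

Standardized effect: d = |μ₁ − μ₀| / σ = |142.3 − 150.9| / 11.8 = 0.7288
Noncentrality parameter: λ = d·√n = 0.7288 × √10 = 2.3047
Critical value for a one-sided test at α = 0.1: z_α = 1.282.
Power = P(Z > 1.282 − λ) = Φ(1.023) = 0.8469.

Power ≈ 0.847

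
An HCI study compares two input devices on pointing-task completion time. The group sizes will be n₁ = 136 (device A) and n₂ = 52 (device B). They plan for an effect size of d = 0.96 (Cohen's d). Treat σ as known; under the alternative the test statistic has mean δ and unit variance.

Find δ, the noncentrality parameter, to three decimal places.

The noncentrality parameter scales effect size by the design's sample-size factor: δ = d / √(1/n₁ + 1/n₂) = 0.96 / √(1/136 + 1/52) = 5.8879

δ ≈ 5.888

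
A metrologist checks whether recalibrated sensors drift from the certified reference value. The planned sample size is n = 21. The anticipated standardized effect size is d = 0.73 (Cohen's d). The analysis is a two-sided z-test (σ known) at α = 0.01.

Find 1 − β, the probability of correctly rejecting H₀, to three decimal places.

Power ≈ 0.779

Noncentrality parameter: δ = d·√n = 0.73 × √21 = 3.3453
Critical value for a two-sided test at α = 0.01: z_{α/2} = 2.576.
Power = Φ(δ − 2.576) + Φ(−δ − 2.576) = Φ(0.769) + Φ(-5.921) = 0.7792 + 0.0000 = 0.7792.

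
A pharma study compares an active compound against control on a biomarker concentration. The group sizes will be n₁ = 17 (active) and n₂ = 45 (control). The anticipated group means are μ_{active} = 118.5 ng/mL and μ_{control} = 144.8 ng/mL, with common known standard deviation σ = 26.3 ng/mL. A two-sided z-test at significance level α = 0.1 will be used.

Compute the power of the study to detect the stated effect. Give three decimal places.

Standardized effect: d = |μ_{active} − μ_{control}| / σ = |118.5 − 144.8| / 26.3 = 1.0000
Noncentrality parameter: λ = d / √(1/n₁ + 1/n₂) = 1.0000 / √(1/17 + 1/45) = 3.5126
Critical value for a two-sided test at α = 0.1: z_{α/2} = 1.645.
Power = Φ(λ − 1.645) + Φ(−λ − 1.645) = Φ(1.868) + Φ(-5.158) = 0.9691 + 0.0000 = 0.9691.

Power ≈ 0.969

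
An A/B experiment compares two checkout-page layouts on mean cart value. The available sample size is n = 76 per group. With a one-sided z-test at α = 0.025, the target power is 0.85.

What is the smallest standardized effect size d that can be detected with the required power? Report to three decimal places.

d ≈ 0.486

Required noncentrality: δ = z_{0.025} + z_{0.15} = 1.960 + 1.036 = 2.996.
δ = d·√(n/2) ⇒ d = δ/√(n/2) = 2.996/√(76/2) = 0.4861.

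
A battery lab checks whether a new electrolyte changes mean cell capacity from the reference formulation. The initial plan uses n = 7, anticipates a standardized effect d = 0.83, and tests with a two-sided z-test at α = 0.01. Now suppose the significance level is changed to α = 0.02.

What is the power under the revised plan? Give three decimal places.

δ = d·√n = 0.83 × √7 = 2.1960 (unchanged). New critical value: z_{0.01} = 2.326.
Revised power = Φ(δ − 2.326) + Φ(−δ − 2.326) = Φ(-0.130) + Φ(-4.522) = 0.4481 + 0.0000 = 0.4481.

Power ≈ 0.448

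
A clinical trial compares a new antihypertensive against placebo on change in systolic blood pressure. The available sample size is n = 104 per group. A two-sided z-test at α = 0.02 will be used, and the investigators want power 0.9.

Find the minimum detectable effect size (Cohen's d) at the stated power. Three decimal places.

Required noncentrality: δ = z_{0.01} + z_{0.10} = 2.326 + 1.282 = 3.608.
(Lower-tail contribution to power is negligible for δ > 0.)
δ = d·√(n/2) ⇒ d = δ/√(n/2) = 3.608/√(104/2) = 0.5003.

d ≈ 0.500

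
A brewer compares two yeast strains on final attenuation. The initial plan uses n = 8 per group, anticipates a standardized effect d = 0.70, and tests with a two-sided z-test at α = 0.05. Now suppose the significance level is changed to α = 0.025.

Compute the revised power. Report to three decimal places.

δ = d·√(n/2) = 0.70 × √(8/2) = 1.4000 (unchanged). New critical value: z_{0.0125} = 2.241.
Revised power = Φ(δ − 2.241) + Φ(−δ − 2.241) = Φ(-0.841) + Φ(-3.641) = 0.2001 + 0.0001 = 0.2002.

Power ≈ 0.200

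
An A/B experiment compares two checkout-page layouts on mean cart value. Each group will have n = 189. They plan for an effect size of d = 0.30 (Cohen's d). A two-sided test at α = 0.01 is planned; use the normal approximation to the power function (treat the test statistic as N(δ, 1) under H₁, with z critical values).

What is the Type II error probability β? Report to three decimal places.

β ≈ 0.367

Noncentrality parameter: δ = d·√(n/2) = 0.30 × √(189/2) = 2.9163
Critical value for a two-sided test at α = 0.01: z_{α/2} = 2.576.
Power = Φ(δ − 2.576) + Φ(−δ − 2.576) = Φ(0.341) + Φ(-5.492) = 0.6333 + 0.0000 = 0.6333.
Type II error: β = 1 − power = 1 − 0.6333 = 0.3667.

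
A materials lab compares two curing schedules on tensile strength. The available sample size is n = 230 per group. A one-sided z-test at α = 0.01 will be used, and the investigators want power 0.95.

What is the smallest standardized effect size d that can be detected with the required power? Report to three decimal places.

Required noncentrality: δ = z_{0.01} + z_{0.05} = 2.326 + 1.645 = 3.971.
δ = d·√(n/2) ⇒ d = δ/√(n/2) = 3.971/√(230/2) = 0.3703.

d ≈ 0.370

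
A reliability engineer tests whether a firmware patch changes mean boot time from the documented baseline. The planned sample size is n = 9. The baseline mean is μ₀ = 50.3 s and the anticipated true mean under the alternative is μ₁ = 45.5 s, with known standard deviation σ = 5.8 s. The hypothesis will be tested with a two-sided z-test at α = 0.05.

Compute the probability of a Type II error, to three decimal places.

Standardized effect: d = |μ₁ − μ₀| / σ = |45.5 − 50.3| / 5.8 = 0.8276
Noncentrality parameter: δ = d·√n = 0.8276 × √9 = 2.4828
Critical value for a two-sided test at α = 0.05: z_{α/2} = 1.960.
Power = Φ(δ − 1.960) + Φ(−δ − 1.960) = Φ(0.523) + Φ(-4.443) = 0.6994 + 0.0000 = 0.6994.
Type II error: β = 1 − power = 1 − 0.6994 = 0.3006.

β ≈ 0.301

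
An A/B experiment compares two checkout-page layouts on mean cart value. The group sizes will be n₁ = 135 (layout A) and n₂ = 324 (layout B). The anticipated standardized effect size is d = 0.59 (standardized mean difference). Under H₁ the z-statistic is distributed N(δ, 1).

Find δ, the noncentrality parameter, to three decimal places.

δ ≈ 5.760

The noncentrality parameter scales effect size by the design's sample-size factor: δ = d / √(1/n₁ + 1/n₂) = 0.59 / √(1/135 + 1/324) = 5.7595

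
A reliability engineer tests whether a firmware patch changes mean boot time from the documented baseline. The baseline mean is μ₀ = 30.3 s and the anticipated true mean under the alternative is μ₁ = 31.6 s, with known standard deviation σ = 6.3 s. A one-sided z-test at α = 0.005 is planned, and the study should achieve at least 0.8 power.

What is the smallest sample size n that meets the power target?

n = 275

Standardized effect: d = |μ₁ − μ₀| / σ = |31.6 − 30.3| / 6.3 = 0.2063
Set Φ(δ − 2.576) = 0.8; then δ − 2.576 = Φ⁻¹(0.8) = 0.842, giving δ = 3.417.
δ = d·√n ⇒ n = (δ/d)² = (3.417 / 0.2063)² = 274.28.
Round up to the next whole unit.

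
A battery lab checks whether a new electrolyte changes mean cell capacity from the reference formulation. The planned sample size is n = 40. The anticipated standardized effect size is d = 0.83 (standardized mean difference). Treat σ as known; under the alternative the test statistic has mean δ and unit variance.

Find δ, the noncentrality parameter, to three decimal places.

δ = d·√n = 0.83 × √40 = 5.2494

δ ≈ 5.249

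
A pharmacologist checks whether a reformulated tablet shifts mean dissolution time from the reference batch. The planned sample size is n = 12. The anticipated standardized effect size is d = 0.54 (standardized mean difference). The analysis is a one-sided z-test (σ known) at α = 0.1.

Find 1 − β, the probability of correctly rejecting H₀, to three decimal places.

Noncentrality parameter: δ = d·√n = 0.54 × √12 = 1.8706
Critical value for a one-sided test at α = 0.1: z_α = 1.282.
Power = Φ(δ − 1.282) = Φ(0.589) = 0.7221.

Power ≈ 0.722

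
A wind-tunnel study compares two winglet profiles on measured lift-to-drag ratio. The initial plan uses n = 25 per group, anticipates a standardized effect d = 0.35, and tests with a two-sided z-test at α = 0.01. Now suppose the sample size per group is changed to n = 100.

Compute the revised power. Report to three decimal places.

Power ≈ 0.460

With n = 100 per group: δ = d·√(n/2) = 0.35 × √(100/2) = 2.4749. Critical value z_{0.005} = 2.576.
Revised power = Φ(δ − 2.576) + Φ(−δ − 2.576) = Φ(-0.101) + Φ(-5.051) = 0.4598 + 0.0000 = 0.4598.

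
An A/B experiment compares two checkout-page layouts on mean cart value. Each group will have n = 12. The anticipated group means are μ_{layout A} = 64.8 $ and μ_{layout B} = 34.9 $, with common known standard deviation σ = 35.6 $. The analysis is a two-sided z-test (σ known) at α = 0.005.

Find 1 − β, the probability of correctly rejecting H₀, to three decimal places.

Standardized effect: d = |μ_{layout A} − μ_{layout B}| / σ = |64.8 − 34.9| / 35.6 = 0.8399
Noncentrality parameter: δ = d·√(n/2) = 0.8399 × √(12/2) = 2.0573
Critical value for a two-sided test at α = 0.005: z_{α/2} = 2.807.
Power = Φ(δ − 2.807) + Φ(−δ − 2.807) = Φ(-0.750) + Φ(-4.864) = 0.2267 + 0.0000 = 0.2267.

Power ≈ 0.227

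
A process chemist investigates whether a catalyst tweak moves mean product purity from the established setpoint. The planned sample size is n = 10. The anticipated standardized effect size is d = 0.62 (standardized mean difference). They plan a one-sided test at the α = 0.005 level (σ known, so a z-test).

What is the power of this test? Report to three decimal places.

Power ≈ 0.269

Noncentrality parameter: δ = d·√n = 0.62 × √10 = 1.9606
Critical value for a one-sided test at α = 0.005: z_α = 2.576.
Power = P(Z > 2.576 − δ) = Φ(-0.615) = 0.2692.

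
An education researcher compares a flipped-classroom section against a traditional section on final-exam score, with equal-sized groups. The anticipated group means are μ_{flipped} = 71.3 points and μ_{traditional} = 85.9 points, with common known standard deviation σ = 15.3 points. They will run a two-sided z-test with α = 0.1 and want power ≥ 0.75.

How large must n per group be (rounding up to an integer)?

n = 12 per group

Standardized effect: d = |μ_{flipped} − μ_{traditional}| / σ = |71.3 − 85.9| / 15.3 = 0.9542
Set Φ(δ − 1.645) = 0.75; then δ − 1.645 = Φ⁻¹(0.75) = 0.674, giving δ = 2.319.
(For δ > 0 the lower-tail rejection region contributes negligibly to power, so the one-term inversion is standard.)
δ = d·√(n/2) ⇒ n = 2(δ/d)² = 2 × (2.319 / 0.9542)² = 11.82.
Round up to the next whole unit.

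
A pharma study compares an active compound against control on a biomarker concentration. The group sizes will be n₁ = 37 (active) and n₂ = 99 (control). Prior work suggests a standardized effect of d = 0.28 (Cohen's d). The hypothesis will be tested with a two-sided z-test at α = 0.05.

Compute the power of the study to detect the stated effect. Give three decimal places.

Noncentrality parameter: δ = d / √(1/n₁ + 1/n₂) = 0.28 / √(1/37 + 1/99) = 1.4531
Two-sided α = 0.05 → critical value z_{0.025} = 1.960.
Power = Φ(δ − 1.960) + Φ(−δ − 1.960) = Φ(-0.507) + Φ(-3.413) = 0.3061 + 0.0003 = 0.3065.

Power ≈ 0.306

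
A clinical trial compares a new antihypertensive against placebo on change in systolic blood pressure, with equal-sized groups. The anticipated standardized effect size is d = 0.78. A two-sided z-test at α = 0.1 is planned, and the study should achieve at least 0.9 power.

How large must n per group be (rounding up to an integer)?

Set Φ(δ − 1.645) = 0.9; then δ − 1.645 = Φ⁻¹(0.9) = 1.282, giving δ = 2.926.
(Ignoring the negligible lower-tail rejection probability gives the usual closed-form inversion.)
δ = d·√(n/2) ⇒ n = 2(δ/d)² = 2 × (2.926 / 0.78)² = 28.15.
Rounding up, n = 29 per group.

n = 29 per group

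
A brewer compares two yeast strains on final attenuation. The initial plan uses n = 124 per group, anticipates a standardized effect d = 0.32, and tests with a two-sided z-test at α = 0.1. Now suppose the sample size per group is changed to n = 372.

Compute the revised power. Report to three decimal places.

Power ≈ 0.997

With n = 372 per group: δ = d·√(n/2) = 0.32 × √(372/2) = 4.3642. Critical value z_{0.05} = 1.645.
Revised power = Φ(δ − 1.645) + Φ(−δ − 1.645) = Φ(2.719) + Φ(-6.009) = 0.9967 + 0.0000 = 0.9967.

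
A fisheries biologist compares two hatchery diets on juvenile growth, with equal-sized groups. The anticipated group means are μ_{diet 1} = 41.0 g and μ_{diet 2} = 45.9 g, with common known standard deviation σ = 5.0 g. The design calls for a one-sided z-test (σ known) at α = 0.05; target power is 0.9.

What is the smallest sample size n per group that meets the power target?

Standardized effect: d = |μ_{diet 1} − μ_{diet 2}| / σ = |41.0 − 45.9| / 5.0 = 0.9800
For power 0.9 need Φ(δ − z_{0.05}) = 0.9, so δ = z_{0.05} + z_{0.10} = 1.645 + 1.282 = 2.926.
δ = d·√(n/2) ⇒ n = 2(δ/d)² = 2 × (2.926 / 0.9800)² = 17.83.
Round up to the next whole unit.

n = 18 per group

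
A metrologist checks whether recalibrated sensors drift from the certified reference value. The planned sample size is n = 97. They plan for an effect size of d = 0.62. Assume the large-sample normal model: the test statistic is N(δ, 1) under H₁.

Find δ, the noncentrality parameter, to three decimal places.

δ = d·√n = 0.62 × √97 = 6.1063

δ ≈ 6.106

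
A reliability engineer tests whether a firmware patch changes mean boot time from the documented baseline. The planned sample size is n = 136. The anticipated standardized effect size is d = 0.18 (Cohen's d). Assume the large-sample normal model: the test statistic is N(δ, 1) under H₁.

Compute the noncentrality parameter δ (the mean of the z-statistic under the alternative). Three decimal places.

δ ≈ 2.099

δ = d·√n = 0.18 × √136 = 2.0991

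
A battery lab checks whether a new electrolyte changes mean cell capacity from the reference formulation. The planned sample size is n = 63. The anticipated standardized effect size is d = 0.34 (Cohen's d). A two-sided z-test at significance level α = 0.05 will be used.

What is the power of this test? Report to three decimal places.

Noncentrality parameter: δ = d·√n = 0.34 × √63 = 2.6987
Critical value for a two-sided test at α = 0.05: z_{α/2} = 1.960.
Power = Φ(δ − 1.960) + Φ(−δ − 1.960) = Φ(0.739) + Φ(-4.659) = 0.7700 + 0.0000 = 0.7700.

Power ≈ 0.770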